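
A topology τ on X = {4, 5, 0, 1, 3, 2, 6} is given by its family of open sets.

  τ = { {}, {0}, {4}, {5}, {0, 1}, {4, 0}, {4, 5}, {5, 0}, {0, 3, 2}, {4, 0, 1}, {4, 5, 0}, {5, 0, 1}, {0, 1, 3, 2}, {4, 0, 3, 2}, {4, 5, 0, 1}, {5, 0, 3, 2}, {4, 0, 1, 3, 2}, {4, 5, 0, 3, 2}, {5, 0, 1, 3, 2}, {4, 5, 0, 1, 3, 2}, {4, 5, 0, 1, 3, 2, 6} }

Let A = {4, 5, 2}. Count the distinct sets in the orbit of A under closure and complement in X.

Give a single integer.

8

X∖A={0, 1, 3, 6}, int(X∖A)={0, 1}, hence cl(A)={4, 5, 3, 2, 6}
Orbit (k=closure, c=complement):
  1. A     = {4, 5, 2}
  2. kA    = {4, 5, 3, 2, 6}
  3. cA    = {0, 1, 3, 6}
  4. ckA   = {0, 1}
  5. kcA   = {0, 1, 3, 2, 6}
  6. ckcA  = {4, 5}
  7. kckcA = {4, 5, 6}
  8. ckckcA = {0, 1, 3, 2}
(closed under both — stop)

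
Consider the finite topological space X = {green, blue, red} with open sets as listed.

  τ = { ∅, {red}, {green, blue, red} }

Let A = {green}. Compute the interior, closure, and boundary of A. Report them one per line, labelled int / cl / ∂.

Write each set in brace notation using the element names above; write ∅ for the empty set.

U open, U⊆A: ∅. int(A) = ⋃ = ∅
X∖A={blue, red}, int(X∖A)={red}, hence cl(A)={green, blue}
∂A: remove int from cl → {green, blue}

int(A) = ∅
cl(A)  = {green, blue}
∂A     = {green, blue}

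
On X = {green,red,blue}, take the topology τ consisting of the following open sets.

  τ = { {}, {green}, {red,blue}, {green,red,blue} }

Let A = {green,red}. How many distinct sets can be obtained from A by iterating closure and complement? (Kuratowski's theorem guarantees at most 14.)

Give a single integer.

X∖A={blue}, int(X∖A)={}, hence cl(A)={green,red,blue}
Orbit (k=closure, c=complement):
  1. A     = {green,red}
  2. kA    = {green,red,blue}
  3. cA    = {blue}
  4. ckA   = {}
  5. kcA   = {red,blue}
  6. ckcA  = {green}
(closed under both — stop)

6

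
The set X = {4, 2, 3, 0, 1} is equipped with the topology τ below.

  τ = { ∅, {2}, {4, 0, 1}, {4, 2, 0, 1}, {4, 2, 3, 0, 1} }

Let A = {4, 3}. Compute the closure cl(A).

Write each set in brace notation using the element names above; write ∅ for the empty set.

complement {2, 0, 1}; its interior {2}; cl(A) = X∖{2} = {4, 3, 0, 1}

{4, 3, 0, 1}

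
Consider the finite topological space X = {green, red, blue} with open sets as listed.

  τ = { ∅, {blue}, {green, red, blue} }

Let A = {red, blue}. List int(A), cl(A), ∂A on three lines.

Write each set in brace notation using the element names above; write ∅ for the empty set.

U open, U⊆A: ∅, {blue}. int(A) = ⋃ = {blue}
X∖A={green}, int(X∖A)=∅, hence cl(A)={green, red, blue}
∂A: remove int from cl → {green, red}

int(A) = {blue}
cl(A)  = {green, red, blue}
∂A     = {green, red}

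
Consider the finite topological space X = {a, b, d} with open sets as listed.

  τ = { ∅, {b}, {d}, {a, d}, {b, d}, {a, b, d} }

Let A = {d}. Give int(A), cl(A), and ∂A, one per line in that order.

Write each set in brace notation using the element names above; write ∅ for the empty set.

int(A) = {d}
cl(A)  = {a, d}
∂A     = {a}

opens ⊆ A: ∅, {d}; union → int = {d}
complement {a, b}; its interior {b}; cl(A) = X∖{b} = {a, d}
boundary = {a, d} ∖ {d} = {a}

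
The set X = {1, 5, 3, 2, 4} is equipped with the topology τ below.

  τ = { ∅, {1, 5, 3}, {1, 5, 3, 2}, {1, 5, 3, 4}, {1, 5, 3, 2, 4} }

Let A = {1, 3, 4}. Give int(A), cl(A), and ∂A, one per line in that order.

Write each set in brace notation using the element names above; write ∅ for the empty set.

int(A) = ∅
cl(A)  = {1, 5, 3, 2, 4}
∂A     = {1, 5, 3, 2, 4}

U open, U⊆A: ∅. int(A) = ⋃ = ∅
X∖A={5, 2}, int(X∖A)=∅, hence cl(A)={1, 5, 3, 2, 4}
∂A: remove int from cl → {1, 5, 3, 2, 4}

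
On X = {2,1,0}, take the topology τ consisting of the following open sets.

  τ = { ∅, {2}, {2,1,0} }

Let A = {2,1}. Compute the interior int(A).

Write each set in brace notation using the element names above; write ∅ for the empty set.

opens ⊆ A: ∅, {2}; union → int = {2}

{2}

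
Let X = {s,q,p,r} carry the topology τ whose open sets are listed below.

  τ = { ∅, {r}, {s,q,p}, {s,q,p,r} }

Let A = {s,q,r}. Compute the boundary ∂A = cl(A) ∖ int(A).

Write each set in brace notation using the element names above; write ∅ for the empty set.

{s,q,p}

U open, U⊆A: ∅, {r}. int(A) = ⋃ = {r}
X∖A={p}, int(X∖A)=∅, hence cl(A)={s,q,p,r}
∂A: remove int from cl → {s,q,p}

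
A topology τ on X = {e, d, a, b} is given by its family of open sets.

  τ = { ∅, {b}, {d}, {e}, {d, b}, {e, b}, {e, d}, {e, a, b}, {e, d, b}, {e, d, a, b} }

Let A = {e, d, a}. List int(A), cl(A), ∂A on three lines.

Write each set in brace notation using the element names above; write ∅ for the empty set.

int(A) = {e, d}
cl(A)  = {e, d, a}
∂A     = {a}

U open, U⊆A: ∅, {e}, {d}, {e, d}. int(A) = ⋃ = {e, d}
X∖A={b}, int(X∖A)={b}, hence cl(A)={e, d, a}
∂A: remove int from cl → {a}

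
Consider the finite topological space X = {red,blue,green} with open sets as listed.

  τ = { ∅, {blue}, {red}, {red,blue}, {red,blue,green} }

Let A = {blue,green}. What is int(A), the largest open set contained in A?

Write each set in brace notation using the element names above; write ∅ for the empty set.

{blue}

opens ⊆ A: ∅, {blue}; union → int = {blue}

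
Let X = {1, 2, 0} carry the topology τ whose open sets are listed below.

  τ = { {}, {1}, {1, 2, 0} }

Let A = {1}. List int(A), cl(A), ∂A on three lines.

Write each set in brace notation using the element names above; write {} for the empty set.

int(A) = {1}
cl(A)  = {1, 2, 0}
∂A     = {2, 0}

U open, U⊆A: {}, {1}. int(A) = ⋃ = {1}
X∖A={2, 0}, int(X∖A)={}, hence cl(A)={1, 2, 0}
∂A: remove int from cl → {2, 0}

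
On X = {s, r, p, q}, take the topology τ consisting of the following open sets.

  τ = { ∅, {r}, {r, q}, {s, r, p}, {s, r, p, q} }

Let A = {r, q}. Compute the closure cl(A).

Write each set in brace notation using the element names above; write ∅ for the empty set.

cl via duality: int({s, p}) = ∅, so X∖∅ = {s, r, p, q}

{s, r, p, q}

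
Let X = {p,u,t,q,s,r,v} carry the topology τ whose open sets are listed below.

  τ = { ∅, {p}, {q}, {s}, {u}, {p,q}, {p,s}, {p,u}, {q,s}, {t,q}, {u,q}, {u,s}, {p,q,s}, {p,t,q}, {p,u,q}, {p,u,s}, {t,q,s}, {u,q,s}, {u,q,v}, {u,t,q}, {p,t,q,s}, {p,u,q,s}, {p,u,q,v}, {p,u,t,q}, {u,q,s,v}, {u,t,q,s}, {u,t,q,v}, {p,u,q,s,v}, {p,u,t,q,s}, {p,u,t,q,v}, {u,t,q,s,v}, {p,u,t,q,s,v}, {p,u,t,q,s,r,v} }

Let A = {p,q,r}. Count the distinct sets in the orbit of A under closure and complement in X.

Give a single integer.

8

cl via duality: int({u,t,s,v}) = {u,s}, so X∖{u,s} = {p,t,q,r,v}
Write k for closure, c for complement:
  1. A     = {p,q,r}
  2. kA    = {p,t,q,r,v}
  3. cA    = {u,t,s,v}
  4. ckA   = {u,s}
  5. kcA   = {u,t,s,r,v}
  6. kckA  = {u,s,r,v}
  7. ckcA  = {p,q}
  8. ckckA = {p,t,q}
applying k or c yields no new set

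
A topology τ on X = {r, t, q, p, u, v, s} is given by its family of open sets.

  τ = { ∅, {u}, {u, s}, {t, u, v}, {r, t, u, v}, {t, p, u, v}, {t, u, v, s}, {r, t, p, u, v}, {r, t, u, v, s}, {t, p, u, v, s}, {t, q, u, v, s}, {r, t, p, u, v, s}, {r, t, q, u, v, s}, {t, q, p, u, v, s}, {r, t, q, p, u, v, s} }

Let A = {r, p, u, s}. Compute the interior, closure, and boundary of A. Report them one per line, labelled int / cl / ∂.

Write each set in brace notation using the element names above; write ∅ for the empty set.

int(A) = {u, s}
cl(A)  = {r, t, q, p, u, v, s}
∂A     = {r, t, q, p, v}

interior: largest open inside A is {u, s} (from ∅, {u}, {u, s})
cl via duality: int({t, q, v}) = ∅, so X∖∅ = {r, t, q, p, u, v, s}
cl∖int = {r, t, q, p, v}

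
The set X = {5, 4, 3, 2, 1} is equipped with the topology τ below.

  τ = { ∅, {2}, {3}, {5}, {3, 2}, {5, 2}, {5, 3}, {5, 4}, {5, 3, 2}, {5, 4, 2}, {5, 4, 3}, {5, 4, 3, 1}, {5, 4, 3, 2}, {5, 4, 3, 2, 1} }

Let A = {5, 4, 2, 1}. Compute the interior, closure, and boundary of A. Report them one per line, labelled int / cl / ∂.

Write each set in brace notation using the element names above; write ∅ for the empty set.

int(A) = {5, 4, 2}
cl(A)  = {5, 4, 2, 1}
∂A     = {1}

U open, U⊆A: ∅, {2}, {5}, {5, 4}, {5, 2}, {5, 4, 2}. int(A) = ⋃ = {5, 4, 2}
X∖A={3}, int(X∖A)={3}, hence cl(A)={5, 4, 2, 1}
∂A: remove int from cl → {1}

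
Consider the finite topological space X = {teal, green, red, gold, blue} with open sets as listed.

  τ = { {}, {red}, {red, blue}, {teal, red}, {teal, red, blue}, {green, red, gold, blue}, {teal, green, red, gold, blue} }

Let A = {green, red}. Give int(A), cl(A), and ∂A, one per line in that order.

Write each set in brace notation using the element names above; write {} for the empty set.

opens ⊆ A: {}, {red}; union → int = {red}
complement {teal, gold, blue}; its interior {}; cl(A) = X∖{} = {teal, green, red, gold, blue}
boundary = {teal, green, red, gold, blue} ∖ {red} = {teal, green, gold, blue}

int(A) = {red}
cl(A)  = {teal, green, red, gold, blue}
∂A     = {teal, green, gold, blue}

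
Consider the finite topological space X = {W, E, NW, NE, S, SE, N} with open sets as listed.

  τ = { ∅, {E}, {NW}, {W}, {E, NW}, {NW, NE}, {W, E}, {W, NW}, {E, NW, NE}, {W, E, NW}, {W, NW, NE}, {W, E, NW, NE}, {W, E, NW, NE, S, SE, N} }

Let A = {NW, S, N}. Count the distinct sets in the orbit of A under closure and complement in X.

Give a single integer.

8

cl via duality: int({W, E, NE, SE}) = {W, E}, so X∖{W, E} = {NW, NE, S, SE, N}
Write k for closure, c for complement:
  1. A     = {NW, S, N}
  2. kA    = {NW, NE, S, SE, N}
  3. cA    = {W, E, NE, SE}
  4. ckA   = {W, E}
  5. kcA   = {W, E, NE, S, SE, N}
  6. kckA  = {W, E, S, SE, N}
  7. ckcA  = {NW}
  8. ckckA = {NW, NE}
applying k or c yields no new set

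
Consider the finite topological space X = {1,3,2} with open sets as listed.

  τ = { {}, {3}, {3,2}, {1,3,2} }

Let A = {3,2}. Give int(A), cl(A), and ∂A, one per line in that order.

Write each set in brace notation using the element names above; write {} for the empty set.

int(A) = {3,2}
cl(A)  = {1,3,2}
∂A     = {1}

opens ⊆ A: {}, {3}, {3,2}; union → int = {3,2}
complement {1}; its interior {}; cl(A) = X∖{} = {1,3,2}
boundary = {1,3,2} ∖ {3,2} = {1}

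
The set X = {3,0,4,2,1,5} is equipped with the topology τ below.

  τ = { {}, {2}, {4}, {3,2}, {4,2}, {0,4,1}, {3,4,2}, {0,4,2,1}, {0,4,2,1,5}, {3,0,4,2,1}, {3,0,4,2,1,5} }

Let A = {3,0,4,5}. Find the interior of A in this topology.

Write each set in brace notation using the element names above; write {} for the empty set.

U open, U⊆A: {}, {4}. int(A) = ⋃ = {4}

{4}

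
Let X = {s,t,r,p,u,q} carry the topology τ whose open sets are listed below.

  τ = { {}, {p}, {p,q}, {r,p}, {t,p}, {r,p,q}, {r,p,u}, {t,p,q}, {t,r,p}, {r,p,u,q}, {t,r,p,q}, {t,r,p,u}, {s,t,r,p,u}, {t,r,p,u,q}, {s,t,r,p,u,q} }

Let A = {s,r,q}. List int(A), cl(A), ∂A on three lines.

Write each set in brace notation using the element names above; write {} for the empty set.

open subsets of A: {}; so int(A) = {}
closure: X∖int(X∖A) = X∖{t,p} = {s,r,u,q}
∂A = {s,r,u,q} minus {} = {s,r,u,q}

int(A) = {}
cl(A)  = {s,r,u,q}
∂A     = {s,r,u,q}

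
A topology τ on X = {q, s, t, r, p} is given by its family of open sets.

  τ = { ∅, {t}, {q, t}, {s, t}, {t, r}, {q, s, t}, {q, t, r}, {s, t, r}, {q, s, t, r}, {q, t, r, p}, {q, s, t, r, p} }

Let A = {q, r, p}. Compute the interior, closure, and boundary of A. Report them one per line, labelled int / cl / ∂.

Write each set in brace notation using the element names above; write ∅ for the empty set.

int(A) = ∅
cl(A)  = {q, r, p}
∂A     = {q, r, p}

interior: largest open inside A is ∅ (from ∅)
cl via duality: int({s, t}) = {s, t}, so X∖{s, t} = {q, r, p}
cl∖int = {q, r, p}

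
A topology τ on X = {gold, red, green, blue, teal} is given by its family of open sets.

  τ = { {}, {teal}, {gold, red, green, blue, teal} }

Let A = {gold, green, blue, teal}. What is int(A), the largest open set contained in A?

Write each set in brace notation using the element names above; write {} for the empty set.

U open, U⊆A: {}, {teal}. int(A) = ⋃ = {teal}

{teal}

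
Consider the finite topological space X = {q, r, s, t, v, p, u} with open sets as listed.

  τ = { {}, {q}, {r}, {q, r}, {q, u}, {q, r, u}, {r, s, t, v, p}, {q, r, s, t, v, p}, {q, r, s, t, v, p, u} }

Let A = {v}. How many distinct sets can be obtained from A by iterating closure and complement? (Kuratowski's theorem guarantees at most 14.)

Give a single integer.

6

X∖A={q, r, s, t, p, u}, int(X∖A)={q, r, u}, hence cl(A)={s, t, v, p}
Orbit (k=closure, c=complement):
  1. A     = {v}
  2. kA    = {s, t, v, p}
  3. cA    = {q, r, s, t, p, u}
  4. ckA   = {q, r, u}
  5. kcA   = {q, r, s, t, v, p, u}
  6. ckcA  = {}
(closed under both — stop)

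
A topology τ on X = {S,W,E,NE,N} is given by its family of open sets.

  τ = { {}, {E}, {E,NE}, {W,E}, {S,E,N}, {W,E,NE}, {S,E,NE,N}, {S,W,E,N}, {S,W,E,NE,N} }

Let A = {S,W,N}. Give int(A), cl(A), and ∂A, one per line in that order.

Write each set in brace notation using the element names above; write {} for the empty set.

int(A) = {}
cl(A)  = {S,W,N}
∂A     = {S,W,N}

U open, U⊆A: {}. int(A) = ⋃ = {}
X∖A={E,NE}, int(X∖A)={E,NE}, hence cl(A)={S,W,N}
∂A: remove int from cl → {S,W,N}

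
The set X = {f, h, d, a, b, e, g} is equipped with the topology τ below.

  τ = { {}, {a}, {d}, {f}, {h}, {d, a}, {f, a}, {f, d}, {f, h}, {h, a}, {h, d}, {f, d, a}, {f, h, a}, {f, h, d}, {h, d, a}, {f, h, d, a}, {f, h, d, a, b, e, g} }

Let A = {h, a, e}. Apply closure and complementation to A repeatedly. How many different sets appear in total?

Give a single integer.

closure: X∖int(X∖A) = X∖{f, d} = {h, a, b, e, g}
Let k=closure and c=complement:
  1. A     = {h, a, e}
  2. kA    = {h, a, b, e, g}
  3. cA    = {f, d, b, g}
  4. ckA   = {f, d}
  5. kcA   = {f, d, b, e, g}
  6. ckcA  = {h, a}
— saturated at 6

6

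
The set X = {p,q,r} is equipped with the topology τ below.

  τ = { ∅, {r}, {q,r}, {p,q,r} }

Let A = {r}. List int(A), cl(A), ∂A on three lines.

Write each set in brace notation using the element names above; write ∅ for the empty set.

opens ⊆ A: ∅, {r}; union → int = {r}
complement {p,q}; its interior ∅; cl(A) = X∖∅ = {p,q,r}
boundary = {p,q,r} ∖ {r} = {p,q}

int(A) = {r}
cl(A)  = {p,q,r}
∂A     = {p,q}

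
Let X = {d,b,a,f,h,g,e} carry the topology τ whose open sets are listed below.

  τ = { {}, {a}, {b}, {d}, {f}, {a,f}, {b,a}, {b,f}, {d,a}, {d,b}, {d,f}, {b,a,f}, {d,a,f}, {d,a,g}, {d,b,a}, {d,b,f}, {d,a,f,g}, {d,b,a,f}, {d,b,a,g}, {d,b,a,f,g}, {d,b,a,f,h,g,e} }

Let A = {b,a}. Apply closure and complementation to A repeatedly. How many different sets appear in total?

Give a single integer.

4

cl via duality: int({d,f,h,g,e}) = {d,f}, so X∖{d,f} = {b,a,h,g,e}
Write k for closure, c for complement:
  1. A     = {b,a}
  2. kA    = {b,a,h,g,e}
  3. cA    = {d,f,h,g,e}
  4. ckA   = {d,f}
applying k or c yields no new set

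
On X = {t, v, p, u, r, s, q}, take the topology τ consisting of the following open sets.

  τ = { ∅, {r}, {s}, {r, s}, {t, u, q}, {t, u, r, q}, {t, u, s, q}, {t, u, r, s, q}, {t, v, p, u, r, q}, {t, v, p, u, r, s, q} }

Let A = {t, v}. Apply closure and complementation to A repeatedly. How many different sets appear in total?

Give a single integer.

8

cl via duality: int({p, u, r, s, q}) = {r, s}, so X∖{r, s} = {t, v, p, u, q}
Write k for closure, c for complement:
  1. A     = {t, v}
  2. kA    = {t, v, p, u, q}
  3. cA    = {p, u, r, s, q}
  4. ckA   = {r, s}
  5. kcA   = {t, v, p, u, r, s, q}
  6. kckA  = {v, p, r, s}
  7. ckcA  = ∅
  8. ckckA = {t, u, q}
applying k or c yields no new set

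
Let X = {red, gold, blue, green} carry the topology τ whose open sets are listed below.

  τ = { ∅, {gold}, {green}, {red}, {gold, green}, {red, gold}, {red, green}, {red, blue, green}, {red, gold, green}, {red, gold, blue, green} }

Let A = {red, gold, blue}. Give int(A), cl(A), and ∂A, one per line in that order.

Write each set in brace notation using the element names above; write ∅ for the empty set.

U open, U⊆A: ∅, {red}, {gold}, {red, gold}. int(A) = ⋃ = {red, gold}
X∖A={green}, int(X∖A)={green}, hence cl(A)={red, gold, blue}
∂A: remove int from cl → {blue}

int(A) = {red, gold}
cl(A)  = {red, gold, blue}
∂A     = {blue}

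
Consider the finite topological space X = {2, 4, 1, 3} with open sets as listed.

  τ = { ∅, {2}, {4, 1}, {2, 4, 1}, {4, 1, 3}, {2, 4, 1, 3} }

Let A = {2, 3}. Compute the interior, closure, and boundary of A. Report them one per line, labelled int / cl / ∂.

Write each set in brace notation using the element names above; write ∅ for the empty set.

int(A) = {2}
cl(A)  = {2, 3}
∂A     = {3}

opens ⊆ A: ∅, {2}; union → int = {2}
complement {4, 1}; its interior {4, 1}; cl(A) = X∖{4, 1} = {2, 3}
boundary = {2, 3} ∖ {2} = {3}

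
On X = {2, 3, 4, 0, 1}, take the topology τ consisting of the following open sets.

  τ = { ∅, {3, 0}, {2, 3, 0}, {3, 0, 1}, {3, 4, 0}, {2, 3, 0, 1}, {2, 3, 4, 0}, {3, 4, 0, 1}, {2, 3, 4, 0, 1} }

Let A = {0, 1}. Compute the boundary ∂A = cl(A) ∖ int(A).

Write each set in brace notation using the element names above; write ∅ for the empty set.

interior: largest open inside A is ∅ (from ∅)
cl via duality: int({2, 3, 4}) = ∅, so X∖∅ = {2, 3, 4, 0, 1}
cl∖int = {2, 3, 4, 0, 1}

{2, 3, 4, 0, 1}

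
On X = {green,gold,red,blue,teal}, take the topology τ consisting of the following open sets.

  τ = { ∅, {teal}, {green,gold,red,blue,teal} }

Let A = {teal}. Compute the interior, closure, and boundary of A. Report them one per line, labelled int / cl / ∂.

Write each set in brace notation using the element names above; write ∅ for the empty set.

U open, U⊆A: ∅, {teal}. int(A) = ⋃ = {teal}
X∖A={green,gold,red,blue}, int(X∖A)=∅, hence cl(A)={green,gold,red,blue,teal}
∂A: remove int from cl → {green,gold,red,blue}

int(A) = {teal}
cl(A)  = {green,gold,red,blue,teal}
∂A     = {green,gold,red,blue}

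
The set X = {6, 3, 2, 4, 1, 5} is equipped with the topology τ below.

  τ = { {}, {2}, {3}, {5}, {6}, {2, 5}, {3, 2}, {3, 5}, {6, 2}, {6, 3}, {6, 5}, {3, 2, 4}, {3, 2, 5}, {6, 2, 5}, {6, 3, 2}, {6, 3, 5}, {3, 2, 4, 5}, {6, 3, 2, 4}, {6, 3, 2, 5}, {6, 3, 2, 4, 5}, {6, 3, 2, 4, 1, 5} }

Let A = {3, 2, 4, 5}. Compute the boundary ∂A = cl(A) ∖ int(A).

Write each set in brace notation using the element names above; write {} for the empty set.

U open, U⊆A: {}, {2}, {5}, {3}, {3, 5}, {3, 2}, {2, 5}, {3, 2, 5}, {3, 2, 4}, {3, 2, 4, 5}. int(A) = ⋃ = {3, 2, 4, 5}
X∖A={6, 1}, int(X∖A)={6}, hence cl(A)={3, 2, 4, 1, 5}
∂A: remove int from cl → {1}

{1}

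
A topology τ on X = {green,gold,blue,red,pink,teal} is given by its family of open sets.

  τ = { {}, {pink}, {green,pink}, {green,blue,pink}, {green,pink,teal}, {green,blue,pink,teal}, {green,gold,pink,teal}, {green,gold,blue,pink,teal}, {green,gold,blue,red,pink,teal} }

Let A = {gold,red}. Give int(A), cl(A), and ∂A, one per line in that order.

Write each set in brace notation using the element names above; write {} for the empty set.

int(A) = {}
cl(A)  = {gold,red}
∂A     = {gold,red}

opens ⊆ A: {}; union → int = {}
complement {green,blue,pink,teal}; its interior {green,blue,pink,teal}; cl(A) = X∖{green,blue,pink,teal} = {gold,red}
boundary = {gold,red} ∖ {} = {gold,red}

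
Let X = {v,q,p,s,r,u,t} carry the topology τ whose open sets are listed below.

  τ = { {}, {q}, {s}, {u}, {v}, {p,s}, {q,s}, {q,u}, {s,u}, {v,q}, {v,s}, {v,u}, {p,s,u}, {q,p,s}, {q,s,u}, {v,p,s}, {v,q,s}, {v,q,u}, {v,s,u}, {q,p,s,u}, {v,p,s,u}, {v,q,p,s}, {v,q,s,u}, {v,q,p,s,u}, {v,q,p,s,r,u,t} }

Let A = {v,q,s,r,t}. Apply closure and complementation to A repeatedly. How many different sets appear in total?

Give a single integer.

X∖A={p,u}, int(X∖A)={u}, hence cl(A)={v,q,p,s,r,t}
Orbit (k=closure, c=complement):
  1. A     = {v,q,s,r,t}
  2. kA    = {v,q,p,s,r,t}
  3. cA    = {p,u}
  4. ckA   = {u}
  5. kcA   = {p,r,u,t}
  6. kckA  = {r,u,t}
  7. ckcA  = {v,q,s}
  8. ckckA = {v,q,p,s}
(closed under both — stop)

8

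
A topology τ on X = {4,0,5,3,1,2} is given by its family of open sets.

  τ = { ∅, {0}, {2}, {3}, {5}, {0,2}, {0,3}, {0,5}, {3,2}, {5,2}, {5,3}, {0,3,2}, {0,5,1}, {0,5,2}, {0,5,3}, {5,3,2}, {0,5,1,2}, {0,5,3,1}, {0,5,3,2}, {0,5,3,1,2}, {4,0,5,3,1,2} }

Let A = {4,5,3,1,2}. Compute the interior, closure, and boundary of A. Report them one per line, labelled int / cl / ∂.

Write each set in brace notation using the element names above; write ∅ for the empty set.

interior: largest open inside A is {5,3,2} (from ∅, {2}, {5}, {3}, {3,2}, {5,3}, {5,2}, {5,3,2})
cl via duality: int({0}) = {0}, so X∖{0} = {4,5,3,1,2}
cl∖int = {4,1}

int(A) = {5,3,2}
cl(A)  = {4,5,3,1,2}
∂A     = {4,1}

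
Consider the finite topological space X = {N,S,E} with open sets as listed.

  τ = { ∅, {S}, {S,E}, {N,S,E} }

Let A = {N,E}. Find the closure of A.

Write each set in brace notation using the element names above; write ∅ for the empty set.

{N,E}

cl via duality: int({S}) = {S}, so X∖{S} = {N,E}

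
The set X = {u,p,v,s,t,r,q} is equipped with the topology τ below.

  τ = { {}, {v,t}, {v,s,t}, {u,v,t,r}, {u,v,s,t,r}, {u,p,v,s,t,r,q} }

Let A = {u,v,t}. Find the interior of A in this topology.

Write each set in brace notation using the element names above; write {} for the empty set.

U open, U⊆A: {}, {v,t}. int(A) = ⋃ = {v,t}

{v,t}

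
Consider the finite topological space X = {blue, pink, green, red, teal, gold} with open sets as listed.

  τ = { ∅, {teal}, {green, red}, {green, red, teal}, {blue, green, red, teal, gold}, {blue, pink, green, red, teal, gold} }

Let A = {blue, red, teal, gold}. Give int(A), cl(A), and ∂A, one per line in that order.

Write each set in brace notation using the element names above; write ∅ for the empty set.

int(A) = {teal}
cl(A)  = {blue, pink, green, red, teal, gold}
∂A     = {blue, pink, green, red, gold}

open subsets of A: ∅, {teal}; so int(A) = {teal}
closure: X∖int(X∖A) = X∖∅ = {blue, pink, green, red, teal, gold}
∂A = {blue, pink, green, red, teal, gold} minus {teal} = {blue, pink, green, red, gold}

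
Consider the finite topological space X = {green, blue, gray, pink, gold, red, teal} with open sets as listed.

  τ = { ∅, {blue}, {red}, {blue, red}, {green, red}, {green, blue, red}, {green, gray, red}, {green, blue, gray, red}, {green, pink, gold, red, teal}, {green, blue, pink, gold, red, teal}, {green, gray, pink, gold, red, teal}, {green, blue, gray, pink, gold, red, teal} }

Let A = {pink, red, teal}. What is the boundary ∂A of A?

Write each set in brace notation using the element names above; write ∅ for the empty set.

{green, gray, pink, gold, teal}

open subsets of A: ∅, {red}; so int(A) = {red}
closure: X∖int(X∖A) = X∖{blue} = {green, gray, pink, gold, red, teal}
∂A = {green, gray, pink, gold, red, teal} minus {red} = {green, gray, pink, gold, teal}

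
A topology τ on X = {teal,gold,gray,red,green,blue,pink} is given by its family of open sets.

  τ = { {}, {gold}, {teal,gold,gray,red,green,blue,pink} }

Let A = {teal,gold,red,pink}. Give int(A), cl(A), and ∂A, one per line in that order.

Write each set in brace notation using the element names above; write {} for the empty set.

int(A) = {gold}
cl(A)  = {teal,gold,gray,red,green,blue,pink}
∂A     = {teal,gray,red,green,blue,pink}

interior: largest open inside A is {gold} (from {}, {gold})
cl via duality: int({gray,green,blue}) = {}, so X∖{} = {teal,gold,gray,red,green,blue,pink}
cl∖int = {teal,gray,red,green,blue,pink}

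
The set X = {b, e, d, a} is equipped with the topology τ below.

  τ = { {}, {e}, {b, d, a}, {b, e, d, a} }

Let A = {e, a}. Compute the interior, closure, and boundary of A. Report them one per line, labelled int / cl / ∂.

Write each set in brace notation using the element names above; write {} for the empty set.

interior: largest open inside A is {e} (from {}, {e})
cl via duality: int({b, d}) = {}, so X∖{} = {b, e, d, a}
cl∖int = {b, d, a}

int(A) = {e}
cl(A)  = {b, e, d, a}
∂A     = {b, d, a}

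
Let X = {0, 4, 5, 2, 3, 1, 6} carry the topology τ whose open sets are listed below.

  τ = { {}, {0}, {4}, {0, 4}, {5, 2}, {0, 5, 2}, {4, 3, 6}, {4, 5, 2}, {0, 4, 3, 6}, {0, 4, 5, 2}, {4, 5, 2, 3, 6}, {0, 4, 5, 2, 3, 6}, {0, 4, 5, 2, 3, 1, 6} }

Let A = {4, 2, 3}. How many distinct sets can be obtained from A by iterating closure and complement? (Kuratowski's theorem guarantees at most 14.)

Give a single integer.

12

cl via duality: int({0, 5, 1, 6}) = {0}, so X∖{0} = {4, 5, 2, 3, 1, 6}
Write k for closure, c for complement:
  1. A     = {4, 2, 3}
  2. kA    = {4, 5, 2, 3, 1, 6}
  3. cA    = {0, 5, 1, 6}
  4. ckA   = {0}
  5. kcA   = {0, 5, 2, 3, 1, 6}
  6. kckA  = {0, 1}
  7. ckcA  = {4}
  8. ckckA = {4, 5, 2, 3, 6}
  9. kckcA = {4, 3, 1, 6}
  10. ckckcA = {0, 5, 2}
  11. kckckcA = {0, 5, 2, 1}
  12. ckckckcA = {4, 3, 6}
applying k or c yields no new set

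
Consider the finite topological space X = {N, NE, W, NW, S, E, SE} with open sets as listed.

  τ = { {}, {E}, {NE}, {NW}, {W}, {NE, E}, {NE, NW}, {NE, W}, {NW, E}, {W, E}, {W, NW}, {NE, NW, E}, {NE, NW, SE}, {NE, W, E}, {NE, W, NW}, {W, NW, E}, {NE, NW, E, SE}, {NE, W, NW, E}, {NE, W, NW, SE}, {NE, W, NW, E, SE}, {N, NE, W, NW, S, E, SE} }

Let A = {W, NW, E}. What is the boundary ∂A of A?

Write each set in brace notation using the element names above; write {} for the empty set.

{N, S, SE}

opens ⊆ A: {}, {NW}, {E}, {W}, {NW, E}, {W, E}, {W, NW}, {W, NW, E}; union → int = {W, NW, E}
complement {N, NE, S, SE}; its interior {NE}; cl(A) = X∖{NE} = {N, W, NW, S, E, SE}
boundary = {N, W, NW, S, E, SE} ∖ {W, NW, E} = {N, S, SE}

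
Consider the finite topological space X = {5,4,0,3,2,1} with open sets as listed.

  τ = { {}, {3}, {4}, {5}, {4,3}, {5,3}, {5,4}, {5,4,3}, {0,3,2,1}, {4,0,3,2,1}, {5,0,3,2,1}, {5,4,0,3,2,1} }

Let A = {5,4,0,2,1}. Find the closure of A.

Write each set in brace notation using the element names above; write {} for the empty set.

cl via duality: int({3}) = {3}, so X∖{3} = {5,4,0,2,1}

{5,4,0,2,1}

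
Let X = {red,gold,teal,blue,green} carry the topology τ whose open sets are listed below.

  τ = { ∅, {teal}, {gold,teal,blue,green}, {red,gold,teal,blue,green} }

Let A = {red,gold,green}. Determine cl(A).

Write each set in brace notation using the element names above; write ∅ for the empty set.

{red,gold,blue,green}

complement {teal,blue}; its interior {teal}; cl(A) = X∖{teal} = {red,gold,blue,green}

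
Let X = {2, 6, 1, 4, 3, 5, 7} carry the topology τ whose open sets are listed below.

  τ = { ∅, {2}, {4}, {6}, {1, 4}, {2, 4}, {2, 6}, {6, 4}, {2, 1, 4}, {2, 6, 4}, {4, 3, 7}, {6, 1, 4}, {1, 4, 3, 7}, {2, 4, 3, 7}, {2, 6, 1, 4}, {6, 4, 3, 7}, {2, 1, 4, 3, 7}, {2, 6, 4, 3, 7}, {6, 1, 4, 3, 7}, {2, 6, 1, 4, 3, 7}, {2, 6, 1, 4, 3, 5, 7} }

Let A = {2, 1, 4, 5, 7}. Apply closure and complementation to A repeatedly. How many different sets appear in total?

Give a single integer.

8

complement {6, 3}; its interior {6}; cl(A) = X∖{6} = {2, 1, 4, 3, 5, 7}
With k = closure, c = complement:
  1. A     = {2, 1, 4, 5, 7}
  2. kA    = {2, 1, 4, 3, 5, 7}
  3. cA    = {6, 3}
  4. ckA   = {6}
  5. kcA   = {6, 3, 5, 7}
  6. kckA  = {6, 5}
  7. ckcA  = {2, 1, 4}
  8. ckckA = {2, 1, 4, 3, 7}
k, c of each give nothing new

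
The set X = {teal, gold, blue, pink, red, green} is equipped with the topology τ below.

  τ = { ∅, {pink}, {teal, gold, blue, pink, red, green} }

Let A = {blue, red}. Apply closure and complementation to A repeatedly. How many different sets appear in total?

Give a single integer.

closure: X∖int(X∖A) = X∖{pink} = {teal, gold, blue, red, green}
Let k=closure and c=complement:
  1. A     = {blue, red}
  2. kA    = {teal, gold, blue, red, green}
  3. cA    = {teal, gold, pink, green}
  4. ckA   = {pink}
  5. kcA   = {teal, gold, blue, pink, red, green}
  6. ckcA  = ∅
— saturated at 6

6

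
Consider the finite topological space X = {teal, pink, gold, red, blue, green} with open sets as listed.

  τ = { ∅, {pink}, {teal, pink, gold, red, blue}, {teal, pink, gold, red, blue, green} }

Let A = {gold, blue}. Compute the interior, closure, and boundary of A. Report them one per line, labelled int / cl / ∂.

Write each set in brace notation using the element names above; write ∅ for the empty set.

U open, U⊆A: ∅. int(A) = ⋃ = ∅
X∖A={teal, pink, red, green}, int(X∖A)={pink}, hence cl(A)={teal, gold, red, blue, green}
∂A: remove int from cl → {teal, gold, red, blue, green}

int(A) = ∅
cl(A)  = {teal, gold, red, blue, green}
∂A     = {teal, gold, red, blue, green}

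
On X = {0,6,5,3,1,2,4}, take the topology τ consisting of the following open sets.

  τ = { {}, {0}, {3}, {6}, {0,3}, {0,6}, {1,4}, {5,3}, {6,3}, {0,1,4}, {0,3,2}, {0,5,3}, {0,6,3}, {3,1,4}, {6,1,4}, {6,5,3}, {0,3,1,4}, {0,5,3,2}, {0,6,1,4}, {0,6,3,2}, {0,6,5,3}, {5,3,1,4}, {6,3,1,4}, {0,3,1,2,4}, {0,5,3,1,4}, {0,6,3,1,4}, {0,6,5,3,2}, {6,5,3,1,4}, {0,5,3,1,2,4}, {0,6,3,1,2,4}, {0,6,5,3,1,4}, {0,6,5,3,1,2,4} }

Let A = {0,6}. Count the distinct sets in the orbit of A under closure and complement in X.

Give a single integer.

4

closure: X∖int(X∖A) = X∖{5,3,1,4} = {0,6,2}
Let k=closure and c=complement:
  1. A     = {0,6}
  2. kA    = {0,6,2}
  3. cA    = {5,3,1,2,4}
  4. ckA   = {5,3,1,4}
— saturated at 4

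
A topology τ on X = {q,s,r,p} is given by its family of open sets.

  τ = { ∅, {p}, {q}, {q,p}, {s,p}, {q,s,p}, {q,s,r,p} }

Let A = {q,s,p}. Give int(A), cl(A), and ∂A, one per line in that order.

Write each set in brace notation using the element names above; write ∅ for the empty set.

U open, U⊆A: ∅, {q}, {p}, {s,p}, {q,p}, {q,s,p}. int(A) = ⋃ = {q,s,p}
X∖A={r}, int(X∖A)=∅, hence cl(A)={q,s,r,p}
∂A: remove int from cl → {r}

int(A) = {q,s,p}
cl(A)  = {q,s,r,p}
∂A     = {r}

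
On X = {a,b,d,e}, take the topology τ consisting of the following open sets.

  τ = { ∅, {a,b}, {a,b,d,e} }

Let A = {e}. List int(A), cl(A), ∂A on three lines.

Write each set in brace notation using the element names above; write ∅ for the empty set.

U open, U⊆A: ∅. int(A) = ⋃ = ∅
X∖A={a,b,d}, int(X∖A)={a,b}, hence cl(A)={d,e}
∂A: remove int from cl → {d,e}

int(A) = ∅
cl(A)  = {d,e}
∂A     = {d,e}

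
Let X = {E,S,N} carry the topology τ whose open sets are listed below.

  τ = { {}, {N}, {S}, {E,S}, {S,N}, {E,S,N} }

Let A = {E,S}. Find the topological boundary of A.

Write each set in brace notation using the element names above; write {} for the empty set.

U open, U⊆A: {}, {S}, {E,S}. int(A) = ⋃ = {E,S}
X∖A={N}, int(X∖A)={N}, hence cl(A)={E,S}
∂A: remove int from cl → {}

{}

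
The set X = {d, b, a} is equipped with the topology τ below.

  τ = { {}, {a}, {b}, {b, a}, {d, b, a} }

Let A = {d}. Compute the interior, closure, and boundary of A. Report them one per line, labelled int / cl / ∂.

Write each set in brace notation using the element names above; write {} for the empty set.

U open, U⊆A: {}. int(A) = ⋃ = {}
X∖A={b, a}, int(X∖A)={b, a}, hence cl(A)={d}
∂A: remove int from cl → {d}

int(A) = {}
cl(A)  = {d}
∂A     = {d}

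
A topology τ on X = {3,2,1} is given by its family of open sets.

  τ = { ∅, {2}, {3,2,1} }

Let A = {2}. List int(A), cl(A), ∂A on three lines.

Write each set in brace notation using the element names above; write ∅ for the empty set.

int(A) = {2}
cl(A)  = {3,2,1}
∂A     = {3,1}

interior: largest open inside A is {2} (from ∅, {2})
cl via duality: int({3,1}) = ∅, so X∖∅ = {3,2,1}
cl∖int = {3,1}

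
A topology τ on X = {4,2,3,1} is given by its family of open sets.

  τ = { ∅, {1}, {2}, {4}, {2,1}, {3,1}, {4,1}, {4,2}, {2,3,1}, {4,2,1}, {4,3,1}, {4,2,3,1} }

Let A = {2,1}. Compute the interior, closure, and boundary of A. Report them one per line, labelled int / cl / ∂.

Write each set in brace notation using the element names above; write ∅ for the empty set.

open subsets of A: ∅, {2}, {1}, {2,1}; so int(A) = {2,1}
closure: X∖int(X∖A) = X∖{4} = {2,3,1}
∂A = {2,3,1} minus {2,1} = {3}

int(A) = {2,1}
cl(A)  = {2,3,1}
∂A     = {3}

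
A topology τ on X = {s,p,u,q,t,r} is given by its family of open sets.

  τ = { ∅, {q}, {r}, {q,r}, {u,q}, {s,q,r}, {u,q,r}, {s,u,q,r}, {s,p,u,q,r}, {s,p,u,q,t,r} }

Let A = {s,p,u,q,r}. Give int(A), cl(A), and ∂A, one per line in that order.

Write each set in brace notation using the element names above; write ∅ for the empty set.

U open, U⊆A: ∅, {q}, {r}, {u,q}, {q,r}, {s,q,r}, {u,q,r}, {s,u,q,r}, {s,p,u,q,r}. int(A) = ⋃ = {s,p,u,q,r}
X∖A={t}, int(X∖A)=∅, hence cl(A)={s,p,u,q,t,r}
∂A: remove int from cl → {t}

int(A) = {s,p,u,q,r}
cl(A)  = {s,p,u,q,t,r}
∂A     = {t}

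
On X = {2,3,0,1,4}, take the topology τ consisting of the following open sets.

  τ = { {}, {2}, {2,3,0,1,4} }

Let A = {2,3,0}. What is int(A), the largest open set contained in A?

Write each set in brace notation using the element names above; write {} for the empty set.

U open, U⊆A: {}, {2}. int(A) = ⋃ = {2}

{2}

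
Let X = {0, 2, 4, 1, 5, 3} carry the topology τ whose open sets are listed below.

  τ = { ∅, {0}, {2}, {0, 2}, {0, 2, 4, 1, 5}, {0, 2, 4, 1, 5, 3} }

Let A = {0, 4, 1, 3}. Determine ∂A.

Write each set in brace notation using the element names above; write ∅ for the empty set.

U open, U⊆A: ∅, {0}. int(A) = ⋃ = {0}
X∖A={2, 5}, int(X∖A)={2}, hence cl(A)={0, 4, 1, 5, 3}
∂A: remove int from cl → {4, 1, 5, 3}

{4, 1, 5, 3}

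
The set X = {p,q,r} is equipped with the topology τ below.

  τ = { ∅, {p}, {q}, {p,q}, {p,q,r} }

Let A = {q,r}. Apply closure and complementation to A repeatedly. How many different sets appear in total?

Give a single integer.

cl via duality: int({p}) = {p}, so X∖{p} = {q,r}
Write k for closure, c for complement:
  1. A     = {q,r}
  2. cA    = {p}
  3. kcA   = {p,r}
  4. ckcA  = {q}
applying k or c yields no new set

4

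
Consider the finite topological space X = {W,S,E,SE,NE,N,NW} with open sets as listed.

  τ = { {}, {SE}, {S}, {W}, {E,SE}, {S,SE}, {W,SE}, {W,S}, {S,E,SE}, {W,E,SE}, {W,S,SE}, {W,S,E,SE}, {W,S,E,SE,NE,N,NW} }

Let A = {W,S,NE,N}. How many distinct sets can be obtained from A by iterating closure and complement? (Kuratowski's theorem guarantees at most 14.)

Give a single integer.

6

complement {E,SE,NW}; its interior {E,SE}; cl(A) = X∖{E,SE} = {W,S,NE,N,NW}
With k = closure, c = complement:
  1. A     = {W,S,NE,N}
  2. kA    = {W,S,NE,N,NW}
  3. cA    = {E,SE,NW}
  4. ckA   = {E,SE}
  5. kcA   = {E,SE,NE,N,NW}
  6. ckcA  = {W,S}
k, c of each give nothing new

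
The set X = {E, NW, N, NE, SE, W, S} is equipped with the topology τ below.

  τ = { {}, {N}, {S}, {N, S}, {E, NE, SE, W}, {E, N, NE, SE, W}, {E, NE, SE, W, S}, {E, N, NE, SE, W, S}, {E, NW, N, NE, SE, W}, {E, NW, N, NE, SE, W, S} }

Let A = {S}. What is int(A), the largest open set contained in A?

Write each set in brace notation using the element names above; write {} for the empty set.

interior: largest open inside A is {S} (from {}, {S})

{S}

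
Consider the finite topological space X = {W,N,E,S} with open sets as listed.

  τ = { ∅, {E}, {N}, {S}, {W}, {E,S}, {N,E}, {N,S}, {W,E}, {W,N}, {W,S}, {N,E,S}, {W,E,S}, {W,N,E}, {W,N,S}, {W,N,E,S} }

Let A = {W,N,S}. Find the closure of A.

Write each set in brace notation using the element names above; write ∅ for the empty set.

closure: X∖int(X∖A) = X∖{E} = {W,N,S}

{W,N,S}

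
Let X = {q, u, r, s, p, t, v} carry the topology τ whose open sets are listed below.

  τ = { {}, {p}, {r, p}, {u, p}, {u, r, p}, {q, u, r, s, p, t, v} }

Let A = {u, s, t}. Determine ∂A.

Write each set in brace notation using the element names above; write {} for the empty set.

opens ⊆ A: {}; union → int = {}
complement {q, r, p, v}; its interior {r, p}; cl(A) = X∖{r, p} = {q, u, s, t, v}
boundary = {q, u, s, t, v} ∖ {} = {q, u, s, t, v}

{q, u, s, t, v}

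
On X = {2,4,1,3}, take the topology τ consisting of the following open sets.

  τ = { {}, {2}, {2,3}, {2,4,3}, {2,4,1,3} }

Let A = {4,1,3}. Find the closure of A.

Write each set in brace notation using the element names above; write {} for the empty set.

{4,1,3}

complement {2}; its interior {2}; cl(A) = X∖{2} = {4,1,3}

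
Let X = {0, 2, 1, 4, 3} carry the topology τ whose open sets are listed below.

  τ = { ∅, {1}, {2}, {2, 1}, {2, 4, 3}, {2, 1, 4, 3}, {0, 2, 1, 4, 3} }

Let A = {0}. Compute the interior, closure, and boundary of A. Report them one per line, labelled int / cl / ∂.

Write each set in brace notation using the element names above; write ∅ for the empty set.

U open, U⊆A: ∅. int(A) = ⋃ = ∅
X∖A={2, 1, 4, 3}, int(X∖A)={2, 1, 4, 3}, hence cl(A)={0}
∂A: remove int from cl → {0}

int(A) = ∅
cl(A)  = {0}
∂A     = {0}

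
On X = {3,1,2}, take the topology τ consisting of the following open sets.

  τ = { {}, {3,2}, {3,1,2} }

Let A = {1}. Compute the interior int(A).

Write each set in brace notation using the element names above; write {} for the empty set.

{}

U open, U⊆A: {}. int(A) = ⋃ = {}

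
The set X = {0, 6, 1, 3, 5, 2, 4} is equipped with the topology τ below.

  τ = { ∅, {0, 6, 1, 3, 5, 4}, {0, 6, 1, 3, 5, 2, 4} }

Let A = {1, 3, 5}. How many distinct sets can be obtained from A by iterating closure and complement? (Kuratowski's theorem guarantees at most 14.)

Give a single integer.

4

X∖A={0, 6, 2, 4}, int(X∖A)=∅, hence cl(A)={0, 6, 1, 3, 5, 2, 4}
Orbit (k=closure, c=complement):
  1. A     = {1, 3, 5}
  2. kA    = {0, 6, 1, 3, 5, 2, 4}
  3. cA    = {0, 6, 2, 4}
  4. ckA   = ∅
(closed under both — stop)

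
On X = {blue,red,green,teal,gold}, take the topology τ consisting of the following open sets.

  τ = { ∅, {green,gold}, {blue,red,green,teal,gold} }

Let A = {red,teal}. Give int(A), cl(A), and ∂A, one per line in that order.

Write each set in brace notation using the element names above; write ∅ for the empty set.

int(A) = ∅
cl(A)  = {blue,red,teal}
∂A     = {blue,red,teal}

open subsets of A: ∅; so int(A) = ∅
closure: X∖int(X∖A) = X∖{green,gold} = {blue,red,teal}
∂A = {blue,red,teal} minus ∅ = {blue,red,teal}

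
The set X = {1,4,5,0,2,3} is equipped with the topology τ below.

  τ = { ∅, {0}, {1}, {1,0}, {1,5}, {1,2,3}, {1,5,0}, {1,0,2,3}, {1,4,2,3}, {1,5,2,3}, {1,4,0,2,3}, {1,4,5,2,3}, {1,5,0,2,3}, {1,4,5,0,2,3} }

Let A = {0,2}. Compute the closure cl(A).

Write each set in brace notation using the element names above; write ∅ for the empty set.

cl via duality: int({1,4,5,3}) = {1,5}, so X∖{1,5} = {4,0,2,3}

{4,0,2,3}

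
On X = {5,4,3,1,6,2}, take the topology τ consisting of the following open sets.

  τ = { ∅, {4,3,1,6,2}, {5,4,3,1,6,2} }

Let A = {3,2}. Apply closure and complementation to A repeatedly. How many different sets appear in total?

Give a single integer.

4

cl via duality: int({5,4,1,6}) = ∅, so X∖∅ = {5,4,3,1,6,2}
Write k for closure, c for complement:
  1. A     = {3,2}
  2. kA    = {5,4,3,1,6,2}
  3. cA    = {5,4,1,6}
  4. ckA   = ∅
applying k or c yields no new set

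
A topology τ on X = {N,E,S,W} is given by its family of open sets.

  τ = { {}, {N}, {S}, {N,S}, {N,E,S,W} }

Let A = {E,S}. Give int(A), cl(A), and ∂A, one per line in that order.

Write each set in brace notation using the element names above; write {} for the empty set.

int(A) = {S}
cl(A)  = {E,S,W}
∂A     = {E,W}

opens ⊆ A: {}, {S}; union → int = {S}
complement {N,W}; its interior {N}; cl(A) = X∖{N} = {E,S,W}
boundary = {E,S,W} ∖ {S} = {E,W}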